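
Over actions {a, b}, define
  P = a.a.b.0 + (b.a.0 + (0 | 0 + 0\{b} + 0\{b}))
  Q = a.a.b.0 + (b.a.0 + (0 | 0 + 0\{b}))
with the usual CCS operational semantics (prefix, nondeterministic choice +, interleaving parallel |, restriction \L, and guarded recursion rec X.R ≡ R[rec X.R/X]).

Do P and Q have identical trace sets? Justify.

trace-equivalent

LTS(P): 5 reachable states
  p0 = a.a.b.0 + (b.a.0 + (0 | 0 + 0\{b} + 0\{b})) has moves --a--▸ p1, --b--▸ p2
  p1 = a.b.0 has moves --a--▸ p3
  p2 = a.0 has moves --a--▸ p4
  p3 = b.0 has moves --b--▸ p4
  p4 = 0 has moves deadlocked
LTS(Q): 5 reachable states
  q0 = a.a.b.0 + (b.a.0 + (0 | 0 + 0\{b})) has moves --a--▸ q1, --b--▸ q2
  q1 = a.b.0 has moves --a--▸ q3
  q2 = a.0 has moves --a--▸ q4
  q3 = b.0 has moves --b--▸ q4
  q4 = 0 has moves deadlocked
Partition-refinement fixed point:
  B0 = {p0, q0}
  B1 = {p1, q1}
  B2 = {p3, q3}
  B3 = {p4, q4}
  B4 = {p2, q2}
p0 ∈ B0, q0 ∈ B0 → same block
Bisimilar ⇒ trace-equivalent.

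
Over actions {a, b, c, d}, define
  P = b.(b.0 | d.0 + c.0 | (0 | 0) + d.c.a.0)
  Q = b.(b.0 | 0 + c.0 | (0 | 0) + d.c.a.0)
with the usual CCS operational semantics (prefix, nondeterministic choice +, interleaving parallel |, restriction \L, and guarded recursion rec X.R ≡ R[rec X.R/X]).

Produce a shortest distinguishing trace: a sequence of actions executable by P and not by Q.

bbd

Reachable graph of P (9 states):
  s0 = b.(b.0 | d.0 + c.0 | (0 | 0) + d.c.a.0) has moves --b--▸ s1
  s1 = b.0 | d.0 + c.0 | (0 | 0) + d.c.a.0 has moves --b--▸ s2, --c--▸ s3, --d--▸ s4, --d--▸ s5
  s2 = 0 | d.0 has moves --d--▸ s6
  s3 = 0 | (0 | 0) has moves ·
  s4 = b.0 | 0 has moves --b--▸ s6
  s5 = c.a.0 has moves --c--▸ s7
  s6 = 0 | 0 has moves ·
  s7 = a.0 has moves --a--▸ s8
  s8 = 0 has moves ·
Reachable graph of Q (7 states):
  t0 = b.(b.0 | 0 + c.0 | (0 | 0) + d.c.a.0) has moves --b--▸ t1
  t1 = b.0 | 0 + c.0 | (0 | 0) + d.c.a.0 has moves --b--▸ t2, --c--▸ t3, --d--▸ t4
  t2 = 0 | 0 has moves ·
  t3 = 0 | (0 | 0) has moves ·
  t4 = c.a.0 has moves --c--▸ t5
  t5 = a.0 has moves --a--▸ t6
  t6 = 0 has moves ·
Run σ = ⟨bbd⟩ on P: start {s0}
  [1] b ⇒ {s1}
  [2] b ⇒ {s2}
  [3] d ⇒ {s6}
  P completes σ.
Run σ = ⟨bbd⟩ on Q: start {t0}
  [1] b ⇒ {t1}
  [2] b ⇒ {t2}
  [3] d ⇒ no successor for Q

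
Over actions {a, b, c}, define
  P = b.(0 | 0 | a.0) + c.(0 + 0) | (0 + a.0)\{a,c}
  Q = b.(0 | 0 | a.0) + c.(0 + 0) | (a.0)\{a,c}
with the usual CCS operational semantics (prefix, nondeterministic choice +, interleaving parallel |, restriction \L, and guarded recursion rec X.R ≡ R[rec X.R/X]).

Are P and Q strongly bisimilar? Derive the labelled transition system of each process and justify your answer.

bisimilar

LTS(P): 4 reachable states
  s0 = b.(0 | 0 | a.0) + c.(0 + 0) | (0 + a.0)\{a,c} → ··b··> s1, ··c··> s2
  s1 = 0 | 0 | a.0 → ··a··> s3
  s2 = (0 + 0) | (0 + a.0)\{a,c} → stopped
  s3 = 0 | 0 | 0 → stopped
LTS(Q): 4 reachable states
  t0 = b.(0 | 0 | a.0) + c.(0 + 0) | (a.0)\{a,c} → ··b··> t1, ··c··> t2
  t1 = 0 | 0 | a.0 → ··a··> t3
  t2 = (0 + 0) | (a.0)\{a,c} → stopped
  t3 = 0 | 0 | 0 → stopped
Coarsest stable partition (strong bisimilarity classes):
  B0 = {s0, t0}
  B1 = {s1, t1}
  B2 = {s2, s3, t2, t3}
s0 ∈ B0, t0 ∈ B0 → same block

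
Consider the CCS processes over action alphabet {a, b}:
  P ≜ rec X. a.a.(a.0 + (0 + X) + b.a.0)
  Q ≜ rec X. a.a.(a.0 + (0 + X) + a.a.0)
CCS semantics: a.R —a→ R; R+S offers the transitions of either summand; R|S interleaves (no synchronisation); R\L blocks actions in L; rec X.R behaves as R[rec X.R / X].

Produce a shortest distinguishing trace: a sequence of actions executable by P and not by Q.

aab

P's transition system — 5 states:
  u0 = rec X. a.a.(a.0 + (0 + X) + b.a.0) | ··a··> u1
  u1 = a.(a.0 + (0 + (rec X. a.a.(a.0 + (0 + X) + b.a.0))) + b.a.0) | ··a··> u2
  u2 = a.0 + (0 + (rec X. a.a.(a.0 + (0 + X) + b.a.0))) + b.a.0 | ··a··> u1, ··a··> u3, ··b··> u4
  u3 = 0 | ∅
  u4 = a.0 | ··a··> u3
Q's transition system — 5 states:
  v0 = rec X. a.a.(a.0 + (0 + X) + a.a.0) | ··a··> v1
  v1 = a.(a.0 + (0 + (rec X. a.a.(a.0 + (0 + X) + a.a.0))) + a.a.0) | ··a··> v2
  v2 = a.0 + (0 + (rec X. a.a.(a.0 + (0 + X) + a.a.0))) + a.a.0 | ··a··> v1, ··a··> v3, ··a··> v4
  v3 = 0 | ∅
  v4 = a.0 | ··a··> v3
Run σ = ⟨aab⟩ on P: start {u0}
  step 1 (a): {u1}
  step 2 (a): {u2}
  step 3 (b): {u4}
  ✓ P
Run σ = ⟨aab⟩ on Q: start {v0}
  step 1 (a): {v1}
  step 2 (a): {v2}
  step 3 (b): ∅  — Q cannot continue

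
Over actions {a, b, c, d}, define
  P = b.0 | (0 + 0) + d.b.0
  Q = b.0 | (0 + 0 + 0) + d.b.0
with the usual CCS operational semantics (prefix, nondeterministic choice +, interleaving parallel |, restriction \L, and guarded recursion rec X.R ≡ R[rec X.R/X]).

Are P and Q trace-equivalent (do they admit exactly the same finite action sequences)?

Reachable graph of P (4 states):
  s0 = b.0 | (0 + 0) + d.b.0 → —b→ s1, —d→ s2
  s1 = 0 | (0 + 0) → (no moves)
  s2 = b.0 → —b→ s3
  s3 = 0 → (no moves)
Reachable graph of Q (4 states):
  t0 = b.0 | (0 + 0 + 0) + d.b.0 → —b→ t1, —d→ t2
  t1 = 0 | (0 + 0 + 0) → (no moves)
  t2 = b.0 → —b→ t3
  t3 = 0 → (no moves)
Coarsest stable partition (strong bisimilarity classes):
  B0 = {s0, t0}
  B1 = {s1, s3, t1, t3}
  B2 = {s2, t2}
s0 ∈ B0, t0 ∈ B0 → same block
Bisimilar ⇒ trace-equivalent.

trace-equivalent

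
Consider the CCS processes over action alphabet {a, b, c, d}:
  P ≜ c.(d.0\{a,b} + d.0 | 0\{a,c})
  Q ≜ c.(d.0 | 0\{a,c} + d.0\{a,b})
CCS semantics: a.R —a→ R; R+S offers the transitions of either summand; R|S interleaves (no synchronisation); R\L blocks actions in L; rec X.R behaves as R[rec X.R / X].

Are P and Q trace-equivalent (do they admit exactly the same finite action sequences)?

YES

Reachable graph of P (4 states):
  s0 = c.(d.0\{a,b} + d.0 | 0\{a,c}) :: -c-> s1
  s1 = d.0\{a,b} + d.0 | 0\{a,c} :: -d-> s2, -d-> s3
  s2 = 0 | 0\{a,c} :: deadlocked
  s3 = 0\{a,b} :: deadlocked
Reachable graph of Q (4 states):
  t0 = c.(d.0 | 0\{a,c} + d.0\{a,b}) :: -c-> t1
  t1 = d.0 | 0\{a,c} + d.0\{a,b} :: -d-> t2, -d-> t3
  t2 = 0 | 0\{a,c} :: deadlocked
  t3 = 0\{a,b} :: deadlocked
Bisimilarity quotient blocks:
  B0 = {s0, t0}
  B1 = {s1, t1}
  B2 = {s2, s3, t2, t3}
s0 ∈ B0, t0 ∈ B0 → same block
Bisimilar ⇒ trace-equivalent.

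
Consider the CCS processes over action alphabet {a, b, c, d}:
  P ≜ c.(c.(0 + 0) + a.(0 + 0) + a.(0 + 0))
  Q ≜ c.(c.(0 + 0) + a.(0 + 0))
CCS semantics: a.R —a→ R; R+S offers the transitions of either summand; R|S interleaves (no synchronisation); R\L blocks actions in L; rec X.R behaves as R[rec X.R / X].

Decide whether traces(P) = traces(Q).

P's transition system — 3 states:
  p0 = c.(c.(0 + 0) + a.(0 + 0) + a.(0 + 0)) → -c-> p1
  p1 = c.(0 + 0) + a.(0 + 0) + a.(0 + 0) → -a-> p2, -c-> p2
  p2 = 0 + 0 → (no moves)
Q's transition system — 3 states:
  q0 = c.(c.(0 + 0) + a.(0 + 0)) → -c-> q1
  q1 = c.(0 + 0) + a.(0 + 0) → -a-> q2, -c-> q2
  q2 = 0 + 0 → (no moves)
Coarsest stable partition (strong bisimilarity classes):
  B0 = {p0, q0}
  B1 = {p1, q1}
  B2 = {p2, q2}
p0 ∈ B0, q0 ∈ B0 → same block
Bisimilar ⇒ trace-equivalent.

trace-equivalent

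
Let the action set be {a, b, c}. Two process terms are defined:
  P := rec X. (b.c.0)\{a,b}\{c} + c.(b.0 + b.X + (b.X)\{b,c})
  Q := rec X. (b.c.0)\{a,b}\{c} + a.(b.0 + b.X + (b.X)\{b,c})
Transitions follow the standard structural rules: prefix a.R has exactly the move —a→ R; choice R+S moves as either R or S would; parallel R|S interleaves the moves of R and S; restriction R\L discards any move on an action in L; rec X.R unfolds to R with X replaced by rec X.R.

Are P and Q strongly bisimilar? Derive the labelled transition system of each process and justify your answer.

P's transition system — 3 states:
  m0 = rec X. (b.c.0)\{a,b}\{c} + c.(b.0 + b.X + (b.X)\{b,c}) → =c=> m1
  m1 = b.0 + b.(rec X. (b.c.0)\{a,b}\{c} + c.(b.0 + b.X + (b.X)\{b,c})) + (b.(rec X. (b.c.0)\{a,b}\{c} + c.(b.0 + b.X + (b.X)\{b,c})))\{b,c} → =b=> m0, =b=> m2
  m2 = 0 → ·
Q's transition system — 3 states:
  n0 = rec X. (b.c.0)\{a,b}\{c} + a.(b.0 + b.X + (b.X)\{b,c}) → =a=> n1
  n1 = b.0 + b.(rec X. (b.c.0)\{a,b}\{c} + a.(b.0 + b.X + (b.X)\{b,c})) + (b.(rec X. (b.c.0)\{a,b}\{c} + a.(b.0 + b.X + (b.X)\{b,c})))\{b,c} → =b=> n0, =b=> n2
  n2 = 0 → ·
Bisimilarity quotient blocks:
  B0 = {m0}
  B1 = {m1}
  B2 = {m2, n2}
  B3 = {n0}
  B4 = {n1}
m0 ∈ B0, n0 ∈ B3 → different blocks

not bisimilar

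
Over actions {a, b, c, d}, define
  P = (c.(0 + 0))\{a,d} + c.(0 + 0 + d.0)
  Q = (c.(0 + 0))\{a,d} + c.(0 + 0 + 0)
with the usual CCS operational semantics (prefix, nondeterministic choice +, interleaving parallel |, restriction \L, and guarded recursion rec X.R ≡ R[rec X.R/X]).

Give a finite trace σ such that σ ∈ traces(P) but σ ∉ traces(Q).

cd

P's transition system — 4 states:
  u0 = (c.(0 + 0))\{a,d} + c.(0 + 0 + d.0) | -c-> u1, -c-> u2
  u1 = (0 + 0)\{a,d} | ∅
  u2 = 0 + 0 + d.0 | -d-> u3
  u3 = 0 | ∅
Q's transition system — 3 states:
  v0 = (c.(0 + 0))\{a,d} + c.(0 + 0 + 0) | -c-> v1, -c-> v2
  v1 = (0 + 0)\{a,d} | ∅
  v2 = 0 + 0 + 0 | ∅
Executing cd from P (initial set {u0}):
  [1] c ⇒ {u1, u2}
  [2] d ⇒ {u3}
  P completes σ.
Executing cd from Q (initial set {v0}):
  [1] c ⇒ {v1, v2}
  [2] d ⇒ no successor for Q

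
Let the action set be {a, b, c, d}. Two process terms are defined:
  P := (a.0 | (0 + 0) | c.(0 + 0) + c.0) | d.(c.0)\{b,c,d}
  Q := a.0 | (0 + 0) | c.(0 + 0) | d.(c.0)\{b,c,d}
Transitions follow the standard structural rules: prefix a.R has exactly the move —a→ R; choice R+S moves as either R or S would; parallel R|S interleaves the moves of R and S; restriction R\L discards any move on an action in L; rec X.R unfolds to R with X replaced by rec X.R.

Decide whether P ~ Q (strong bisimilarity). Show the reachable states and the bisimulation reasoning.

not bisimilar

Reachable graph of P (10 states):
  s0 = (a.0 | (0 + 0) | c.(0 + 0) + c.0) | d.(c.0)\{b,c,d} ⊢ ··a··> s1, ··c··> s2, ··c··> s3, ··d··> s4
  s1 = 0 | (0 + 0) | c.(0 + 0) | d.(c.0)\{b,c,d} ⊢ ··c··> s5, ··d··> s6
  s2 = 0 | d.(c.0)\{b,c,d} ⊢ ··d··> s7
  s3 = a.0 | (0 + 0) | (0 + 0) | d.(c.0)\{b,c,d} ⊢ ··a··> s5, ··d··> s8
  s4 = (a.0 | (0 + 0) | c.(0 + 0) + c.0) | (c.0)\{b,c,d} ⊢ ··a··> s6, ··c··> s7, ··c··> s8
  s5 = 0 | (0 + 0) | (0 + 0) | d.(c.0)\{b,c,d} ⊢ ··d··> s9
  s6 = 0 | (0 + 0) | c.(0 + 0) | (c.0)\{b,c,d} ⊢ ··c··> s9
  s7 = 0 | (c.0)\{b,c,d} ⊢ ·
  s8 = a.0 | (0 + 0) | (0 + 0) | (c.0)\{b,c,d} ⊢ ··a··> s9
  s9 = 0 | (0 + 0) | (0 + 0) | (c.0)\{b,c,d} ⊢ ·
Reachable graph of Q (8 states):
  t0 = a.0 | (0 + 0) | c.(0 + 0) | d.(c.0)\{b,c,d} ⊢ ··a··> t1, ··c··> t2, ··d··> t3
  t1 = 0 | (0 + 0) | c.(0 + 0) | d.(c.0)\{b,c,d} ⊢ ··c··> t4, ··d··> t5
  t2 = a.0 | (0 + 0) | (0 + 0) | d.(c.0)\{b,c,d} ⊢ ··a··> t4, ··d··> t6
  t3 = a.0 | (0 + 0) | c.(0 + 0) | (c.0)\{b,c,d} ⊢ ··a··> t5, ··c··> t6
  t4 = 0 | (0 + 0) | (0 + 0) | d.(c.0)\{b,c,d} ⊢ ··d··> t7
  t5 = 0 | (0 + 0) | c.(0 + 0) | (c.0)\{b,c,d} ⊢ ··c··> t7
  t6 = a.0 | (0 + 0) | (0 + 0) | (c.0)\{b,c,d} ⊢ ··a··> t7
  t7 = 0 | (0 + 0) | (0 + 0) | (c.0)\{b,c,d} ⊢ ·
Coarsest stable partition (strong bisimilarity classes):
  B0 = {s0}
  B1 = {s1, t1}
  B2 = {s2, s5, t4}
  B3 = {s7, s9, t7}
  B4 = {s6, t5}
  B5 = {s4}
  B6 = {s8, t6}
  B7 = {s3, t2}
  B8 = {t0}
  B9 = {t3}
s0 ∈ B0, t0 ∈ B8 → different blocks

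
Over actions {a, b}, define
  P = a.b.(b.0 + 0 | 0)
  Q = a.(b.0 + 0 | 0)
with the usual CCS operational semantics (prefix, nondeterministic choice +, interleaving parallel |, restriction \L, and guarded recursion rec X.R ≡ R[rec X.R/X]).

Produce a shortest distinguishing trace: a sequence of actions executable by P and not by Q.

abb

Reachable graph of P (4 states):
  m0 = a.b.(b.0 + 0 | 0) has moves -a-> m1
  m1 = b.(b.0 + 0 | 0) has moves -b-> m2
  m2 = b.0 + 0 | 0 has moves -b-> m3
  m3 = 0 has moves (no moves)
Reachable graph of Q (3 states):
  n0 = a.(b.0 + 0 | 0) has moves -a-> n1
  n1 = b.0 + 0 | 0 has moves -b-> n2
  n2 = 0 has moves (no moves)
Trace ⟨abb⟩ through P, begin at {m0}:
  [1] a ⇒ {m1}
  [2] b ⇒ {m2}
  [3] b ⇒ {m3}
  — P admits the full trace.
Trace ⟨abb⟩ through Q, begin at {n0}:
  [1] a ⇒ {n1}
  [2] b ⇒ {n2}
  [3] b ⇒ ∅ (Q stuck)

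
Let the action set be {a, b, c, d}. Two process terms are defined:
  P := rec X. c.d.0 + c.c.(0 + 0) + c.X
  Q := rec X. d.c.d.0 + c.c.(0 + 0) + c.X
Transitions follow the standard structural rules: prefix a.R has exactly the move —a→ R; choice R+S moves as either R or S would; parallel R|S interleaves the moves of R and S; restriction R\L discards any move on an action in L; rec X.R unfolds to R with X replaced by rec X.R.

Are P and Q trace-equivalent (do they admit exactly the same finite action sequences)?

P's transition system — 5 states:
  u0 = rec X. c.d.0 + c.c.(0 + 0) + c.X ⊢ --c--▸ u0, --c--▸ u1, --c--▸ u2
  u1 = c.(0 + 0) ⊢ --c--▸ u3
  u2 = d.0 ⊢ --d--▸ u4
  u3 = 0 + 0 ⊢ ·
  u4 = 0 ⊢ ·
Q's transition system — 6 states:
  v0 = rec X. d.c.d.0 + c.c.(0 + 0) + c.X ⊢ --c--▸ v0, --c--▸ v1, --d--▸ v2
  v1 = c.(0 + 0) ⊢ --c--▸ v3
  v2 = c.d.0 ⊢ --c--▸ v4
  v3 = 0 + 0 ⊢ ·
  v4 = d.0 ⊢ --d--▸ v5
  v5 = 0 ⊢ ·
Trace ⟨d⟩ through Q, begin at {v0}:
  after d @ step 1: {v2}
  ✓ Q
Trace ⟨d⟩ through P, begin at {u0}:
  after d @ step 1: no successor for P

NO — witness ⟨d⟩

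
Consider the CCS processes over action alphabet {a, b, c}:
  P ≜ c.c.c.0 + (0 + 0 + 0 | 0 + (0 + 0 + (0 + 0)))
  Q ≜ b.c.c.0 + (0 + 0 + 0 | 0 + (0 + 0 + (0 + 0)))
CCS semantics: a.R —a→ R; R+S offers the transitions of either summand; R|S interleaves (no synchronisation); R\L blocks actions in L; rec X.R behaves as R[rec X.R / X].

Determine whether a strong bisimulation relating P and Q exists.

Reachable graph of P (4 states):
  s0 = c.c.c.0 + (0 + 0 + 0 | 0 + (0 + 0 + (0 + 0))) ⊢ ··c··> s1
  s1 = c.c.0 ⊢ ··c··> s2
  s2 = c.0 ⊢ ··c··> s3
  s3 = 0 ⊢ ·
Reachable graph of Q (4 states):
  t0 = b.c.c.0 + (0 + 0 + 0 | 0 + (0 + 0 + (0 + 0))) ⊢ ··b··> t1
  t1 = c.c.0 ⊢ ··c··> t2
  t2 = c.0 ⊢ ··c··> t3
  t3 = 0 ⊢ ·
Coarsest stable partition (strong bisimilarity classes):
  B0 = {s0}
  B1 = {s1, t1}
  B2 = {s2, t2}
  B3 = {s3, t3}
  B4 = {t0}
s0 ∈ B0, t0 ∈ B4 → different blocks

not bisimilar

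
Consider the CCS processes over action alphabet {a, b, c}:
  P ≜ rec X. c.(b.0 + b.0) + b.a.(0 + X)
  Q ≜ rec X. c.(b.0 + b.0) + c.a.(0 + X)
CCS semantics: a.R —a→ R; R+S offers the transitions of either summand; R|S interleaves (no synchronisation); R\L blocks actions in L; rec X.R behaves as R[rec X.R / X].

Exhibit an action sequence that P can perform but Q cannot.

P's transition system — 5 states:
  u0 = rec X. c.(b.0 + b.0) + b.a.(0 + X) | —b→ u1, —c→ u2
  u1 = a.(0 + (rec X. c.(b.0 + b.0) + b.a.(0 + X))) | —a→ u3
  u2 = b.0 + b.0 | —b→ u4
  u3 = 0 + (rec X. c.(b.0 + b.0) + b.a.(0 + X)) | —b→ u1, —c→ u2
  u4 = 0 | ·
Q's transition system — 5 states:
  v0 = rec X. c.(b.0 + b.0) + c.a.(0 + X) | —c→ v1, —c→ v2
  v1 = a.(0 + (rec X. c.(b.0 + b.0) + c.a.(0 + X))) | —a→ v3
  v2 = b.0 + b.0 | —b→ v4
  v3 = 0 + (rec X. c.(b.0 + b.0) + c.a.(0 + X)) | —c→ v1, —c→ v2
  v4 = 0 | ·
Run σ = ⟨b⟩ on P: start {u0}
  after b @ step 1: {u1}
  P completes σ.
Run σ = ⟨b⟩ on Q: start {v0}
  after b @ step 1: ∅  — Q cannot continue

b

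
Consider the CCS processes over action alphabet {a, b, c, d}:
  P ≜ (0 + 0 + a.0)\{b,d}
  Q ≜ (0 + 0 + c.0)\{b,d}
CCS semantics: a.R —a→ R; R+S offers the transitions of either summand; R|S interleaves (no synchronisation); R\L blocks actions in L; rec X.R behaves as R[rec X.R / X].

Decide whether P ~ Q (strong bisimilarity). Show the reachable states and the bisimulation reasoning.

P's transition system — 2 states:
  m0 = (0 + 0 + a.0)\{b,d} :: -a-> m1
  m1 = 0\{b,d} :: deadlocked
Q's transition system — 2 states:
  n0 = (0 + 0 + c.0)\{b,d} :: -c-> n1
  n1 = 0\{b,d} :: deadlocked
Partition-refinement fixed point:
  B0 = {m0}
  B1 = {m1, n1}
  B2 = {n0}
m0 ∈ B0, n0 ∈ B2 → different blocks

not bisimilar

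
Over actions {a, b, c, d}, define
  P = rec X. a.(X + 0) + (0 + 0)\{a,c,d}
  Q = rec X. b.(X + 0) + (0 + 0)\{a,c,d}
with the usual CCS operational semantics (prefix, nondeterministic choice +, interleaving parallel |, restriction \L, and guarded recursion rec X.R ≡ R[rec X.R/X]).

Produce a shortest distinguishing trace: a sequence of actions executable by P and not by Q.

a

Reachable graph of P (2 states):
  m0 = rec X. a.(X + 0) + (0 + 0)\{a,c,d} has moves --a--▸ m1
  m1 = (rec X. a.(X + 0) + (0 + 0)\{a,c,d}) + 0 has moves --a--▸ m1
Reachable graph of Q (2 states):
  n0 = rec X. b.(X + 0) + (0 + 0)\{a,c,d} has moves --b--▸ n1
  n1 = (rec X. b.(X + 0) + (0 + 0)\{a,c,d}) + 0 has moves --b--▸ n1
Trace ⟨a⟩ through P, begin at {m0}:
  [1] a ⇒ {m1}
  ✓ P
Trace ⟨a⟩ through Q, begin at {n0}:
  [1] a ⇒ ∅ (Q stuck)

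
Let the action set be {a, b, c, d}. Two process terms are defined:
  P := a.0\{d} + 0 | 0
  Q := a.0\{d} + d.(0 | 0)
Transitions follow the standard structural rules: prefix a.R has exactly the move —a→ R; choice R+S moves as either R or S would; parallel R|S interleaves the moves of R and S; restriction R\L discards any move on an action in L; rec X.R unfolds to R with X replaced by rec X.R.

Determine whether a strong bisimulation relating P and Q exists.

not bisimilar

Reachable graph of P (2 states):
  u0 = a.0\{d} + 0 | 0 has moves -a-> u1
  u1 = 0\{d} has moves ·
Reachable graph of Q (3 states):
  v0 = a.0\{d} + d.(0 | 0) has moves -a-> v1, -d-> v2
  v1 = 0\{d} has moves ·
  v2 = 0 | 0 has moves ·
Coarsest stable partition (strong bisimilarity classes):
  B0 = {u0}
  B1 = {u1, v1, v2}
  B2 = {v0}
u0 ∈ B0, v0 ∈ B2 → different blocks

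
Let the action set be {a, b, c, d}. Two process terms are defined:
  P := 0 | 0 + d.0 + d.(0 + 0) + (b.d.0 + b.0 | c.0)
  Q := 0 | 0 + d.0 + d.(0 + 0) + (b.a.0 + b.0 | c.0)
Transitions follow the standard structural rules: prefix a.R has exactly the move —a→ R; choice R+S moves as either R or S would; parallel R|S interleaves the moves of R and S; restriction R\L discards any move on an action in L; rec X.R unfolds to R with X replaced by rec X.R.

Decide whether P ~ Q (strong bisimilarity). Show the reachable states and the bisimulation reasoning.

LTS(P): 7 reachable states
  m0 = 0 | 0 + d.0 + d.(0 + 0) + (b.d.0 + b.0 | c.0) | -b-> m1, -b-> m2, -c-> m3, -d-> m4, -d-> m5
  m1 = 0 | c.0 | -c-> m6
  m2 = d.0 | -d-> m4
  m3 = b.0 | 0 | -b-> m6
  m4 = 0 | ·
  m5 = 0 + 0 | ·
  m6 = 0 | 0 | ·
LTS(Q): 7 reachable states
  n0 = 0 | 0 + d.0 + d.(0 + 0) + (b.a.0 + b.0 | c.0) | -b-> n1, -b-> n2, -c-> n3, -d-> n4, -d-> n5
  n1 = 0 | c.0 | -c-> n6
  n2 = a.0 | -a-> n4
  n3 = b.0 | 0 | -b-> n6
  n4 = 0 | ·
  n5 = 0 + 0 | ·
  n6 = 0 | 0 | ·
Bisimilarity quotient blocks:
  B0 = {m0}
  B1 = {m1, n1}
  B2 = {m4, m5, m6, n4, n5, n6}
  B3 = {m3, n3}
  B4 = {m2}
  B5 = {n0}
  B6 = {n2}
m0 ∈ B0, n0 ∈ B5 → different blocks

NO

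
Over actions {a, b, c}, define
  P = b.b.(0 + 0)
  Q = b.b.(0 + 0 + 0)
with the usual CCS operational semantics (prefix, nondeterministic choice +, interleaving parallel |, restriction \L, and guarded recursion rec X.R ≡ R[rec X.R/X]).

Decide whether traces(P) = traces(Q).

trace-equivalent

LTS(P): 3 reachable states
  s0 = b.b.(0 + 0) :: —b→ s1
  s1 = b.(0 + 0) :: —b→ s2
  s2 = 0 + 0 :: (no moves)
LTS(Q): 3 reachable states
  t0 = b.b.(0 + 0 + 0) :: —b→ t1
  t1 = b.(0 + 0 + 0) :: —b→ t2
  t2 = 0 + 0 + 0 :: (no moves)
Bisimilarity quotient blocks:
  B0 = {s0, t0}
  B1 = {s1, t1}
  B2 = {s2, t2}
s0 ∈ B0, t0 ∈ B0 → same block
Bisimilar ⇒ trace-equivalent.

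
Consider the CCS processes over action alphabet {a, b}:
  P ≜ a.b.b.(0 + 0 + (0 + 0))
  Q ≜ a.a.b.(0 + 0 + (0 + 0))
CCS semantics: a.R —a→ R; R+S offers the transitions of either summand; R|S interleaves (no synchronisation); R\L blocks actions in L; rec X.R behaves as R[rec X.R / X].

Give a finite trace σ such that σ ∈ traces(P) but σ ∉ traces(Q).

P's transition system — 4 states:
  u0 = a.b.b.(0 + 0 + (0 + 0)) → -a-> u1
  u1 = b.b.(0 + 0 + (0 + 0)) → -b-> u2
  u2 = b.(0 + 0 + (0 + 0)) → -b-> u3
  u3 = 0 + 0 + (0 + 0) → ∅
Q's transition system — 4 states:
  v0 = a.a.b.(0 + 0 + (0 + 0)) → -a-> v1
  v1 = a.b.(0 + 0 + (0 + 0)) → -a-> v2
  v2 = b.(0 + 0 + (0 + 0)) → -b-> v3
  v3 = 0 + 0 + (0 + 0) → ∅
Run σ = ⟨ab⟩ on P: start {u0}
  [1] a ⇒ {u1}
  [2] b ⇒ {u2}
  — P admits the full trace.
Run σ = ⟨ab⟩ on Q: start {v0}
  [1] a ⇒ {v1}
  [2] b ⇒ ∅  — Q cannot continue

ab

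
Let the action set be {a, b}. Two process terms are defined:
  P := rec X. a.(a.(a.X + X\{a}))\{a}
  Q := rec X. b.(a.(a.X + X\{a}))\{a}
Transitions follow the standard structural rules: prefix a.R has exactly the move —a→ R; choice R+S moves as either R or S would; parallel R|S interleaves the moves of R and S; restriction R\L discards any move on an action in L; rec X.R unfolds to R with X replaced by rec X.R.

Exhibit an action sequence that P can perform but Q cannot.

a

LTS(P): 2 reachable states
  u0 = rec X. a.(a.(a.X + X\{a}))\{a} :: —a→ u1
  u1 = (a.(a.(rec X. a.(a.(a.X + X\{a}))\{a}) + (rec X. a.(a.(a.X + X\{a}))\{a})\{a}))\{a} :: (no moves)
LTS(Q): 2 reachable states
  v0 = rec X. b.(a.(a.X + X\{a}))\{a} :: —b→ v1
  v1 = (a.(a.(rec X. b.(a.(a.X + X\{a}))\{a}) + (rec X. b.(a.(a.X + X\{a}))\{a})\{a}))\{a} :: (no moves)
Run σ = ⟨a⟩ on P: start {u0}
  [1] a ⇒ {u1}
  P completes σ.
Run σ = ⟨a⟩ on Q: start {v0}
  [1] a ⇒ ∅  — Q cannot continue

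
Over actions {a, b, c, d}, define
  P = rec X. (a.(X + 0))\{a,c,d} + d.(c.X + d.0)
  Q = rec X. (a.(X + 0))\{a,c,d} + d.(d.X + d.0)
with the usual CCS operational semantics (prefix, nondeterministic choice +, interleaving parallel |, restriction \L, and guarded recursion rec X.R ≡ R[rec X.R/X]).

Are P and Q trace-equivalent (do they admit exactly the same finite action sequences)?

NO — witness ⟨dc⟩

LTS(P): 3 reachable states
  s0 = rec X. (a.(X + 0))\{a,c,d} + d.(c.X + d.0) → -d-> s1
  s1 = c.(rec X. (a.(X + 0))\{a,c,d} + d.(c.X + d.0)) + d.0 → -c-> s0, -d-> s2
  s2 = 0 → (no moves)
LTS(Q): 3 reachable states
  t0 = rec X. (a.(X + 0))\{a,c,d} + d.(d.X + d.0) → -d-> t1
  t1 = d.(rec X. (a.(X + 0))\{a,c,d} + d.(d.X + d.0)) + d.0 → -d-> t0, -d-> t2
  t2 = 0 → (no moves)
Run σ = ⟨dc⟩ on P: start {s0}
  after d @ step 1: {s1}
  after c @ step 2: {s0}
  — P admits the full trace.
Run σ = ⟨dc⟩ on Q: start {t0}
  after d @ step 1: {t1}
  after c @ step 2: no successor for Q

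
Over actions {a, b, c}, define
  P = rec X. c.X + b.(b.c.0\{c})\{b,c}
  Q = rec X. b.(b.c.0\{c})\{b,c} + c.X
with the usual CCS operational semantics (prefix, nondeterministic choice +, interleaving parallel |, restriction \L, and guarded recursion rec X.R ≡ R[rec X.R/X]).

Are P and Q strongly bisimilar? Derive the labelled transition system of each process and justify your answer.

Reachable graph of P (2 states):
  u0 = rec X. c.X + b.(b.c.0\{c})\{b,c} :: --b--▸ u1, --c--▸ u0
  u1 = (b.c.0\{c})\{b,c} :: ∅
Reachable graph of Q (2 states):
  v0 = rec X. b.(b.c.0\{c})\{b,c} + c.X :: --b--▸ v1, --c--▸ v0
  v1 = (b.c.0\{c})\{b,c} :: ∅
Bisimilarity quotient blocks:
  B0 = {u0, v0}
  B1 = {u1, v1}
u0 ∈ B0, v0 ∈ B0 → same block

YES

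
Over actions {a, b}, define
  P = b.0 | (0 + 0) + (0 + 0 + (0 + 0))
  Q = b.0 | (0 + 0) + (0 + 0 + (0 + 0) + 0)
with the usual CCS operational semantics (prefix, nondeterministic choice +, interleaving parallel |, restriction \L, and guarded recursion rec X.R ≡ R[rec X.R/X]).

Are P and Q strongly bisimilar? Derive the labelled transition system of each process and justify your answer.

Reachable graph of P (2 states):
  m0 = b.0 | (0 + 0) + (0 + 0 + (0 + 0)) :: =b=> m1
  m1 = 0 | (0 + 0) :: ∅
Reachable graph of Q (2 states):
  n0 = b.0 | (0 + 0) + (0 + 0 + (0 + 0) + 0) :: =b=> n1
  n1 = 0 | (0 + 0) :: ∅
Bisimilarity quotient blocks:
  B0 = {m0, n0}
  B1 = {m1, n1}
m0 ∈ B0, n0 ∈ B0 → same block

bisimilar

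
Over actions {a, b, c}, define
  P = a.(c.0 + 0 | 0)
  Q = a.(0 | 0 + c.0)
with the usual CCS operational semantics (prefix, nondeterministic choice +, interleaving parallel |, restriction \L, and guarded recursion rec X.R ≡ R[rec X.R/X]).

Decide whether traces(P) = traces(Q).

YES

P's transition system — 3 states:
  p0 = a.(c.0 + 0 | 0) :: --a--▸ p1
  p1 = c.0 + 0 | 0 :: --c--▸ p2
  p2 = 0 :: ∅
Q's transition system — 3 states:
  q0 = a.(0 | 0 + c.0) :: --a--▸ q1
  q1 = 0 | 0 + c.0 :: --c--▸ q2
  q2 = 0 :: ∅
Coarsest stable partition (strong bisimilarity classes):
  B0 = {p0, q0}
  B1 = {p1, q1}
  B2 = {p2, q2}
p0 ∈ B0, q0 ∈ B0 → same block
Bisimilar ⇒ trace-equivalent.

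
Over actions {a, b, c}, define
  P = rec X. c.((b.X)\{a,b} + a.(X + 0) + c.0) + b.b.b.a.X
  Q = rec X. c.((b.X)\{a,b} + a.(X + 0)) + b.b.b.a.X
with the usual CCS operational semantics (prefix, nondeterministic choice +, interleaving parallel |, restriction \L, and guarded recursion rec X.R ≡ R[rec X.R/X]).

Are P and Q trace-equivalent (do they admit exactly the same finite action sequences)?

LTS(P): 7 reachable states
  u0 = rec X. c.((b.X)\{a,b} + a.(X + 0) + c.0) + b.b.b.a.X | --b--▸ u1, --c--▸ u2
  u1 = b.b.a.(rec X. c.((b.X)\{a,b} + a.(X + 0) + c.0) + b.b.b.a.X) | --b--▸ u3
  u2 = (b.(rec X. c.((b.X)\{a,b} + a.(X + 0) + c.0) + b.b.b.a.X))\{a,b} + a.((rec X. c.((b.X)\{a,b} + a.(X + 0) + c.0) + b.b.b.a.X) + 0) + c.0 | --a--▸ u4, --c--▸ u5
  u3 = b.a.(rec X. c.((b.X)\{a,b} + a.(X + 0) + c.0) + b.b.b.a.X) | --b--▸ u6
  u4 = (rec X. c.((b.X)\{a,b} + a.(X + 0) + c.0) + b.b.b.a.X) + 0 | --b--▸ u1, --c--▸ u2
  u5 = 0 | ∅
  u6 = a.(rec X. c.((b.X)\{a,b} + a.(X + 0) + c.0) + b.b.b.a.X) | --a--▸ u0
LTS(Q): 6 reachable states
  v0 = rec X. c.((b.X)\{a,b} + a.(X + 0)) + b.b.b.a.X | --b--▸ v1, --c--▸ v2
  v1 = b.b.a.(rec X. c.((b.X)\{a,b} + a.(X + 0)) + b.b.b.a.X) | --b--▸ v3
  v2 = (b.(rec X. c.((b.X)\{a,b} + a.(X + 0)) + b.b.b.a.X))\{a,b} + a.((rec X. c.((b.X)\{a,b} + a.(X + 0)) + b.b.b.a.X) + 0) | --a--▸ v4
  v3 = b.a.(rec X. c.((b.X)\{a,b} + a.(X + 0)) + b.b.b.a.X) | --b--▸ v5
  v4 = (rec X. c.((b.X)\{a,b} + a.(X + 0)) + b.b.b.a.X) + 0 | --b--▸ v1, --c--▸ v2
  v5 = a.(rec X. c.((b.X)\{a,b} + a.(X + 0)) + b.b.b.a.X) | --a--▸ v0
Run σ = ⟨cc⟩ on P: start {u0}
  step 1 (c): {u2}
  step 2 (c): {u5}
  — P admits the full trace.
Run σ = ⟨cc⟩ on Q: start {v0}
  step 1 (c): {v2}
  step 2 (c): ∅ (Q stuck)

traces(P) ≠ traces(Q) — witness ⟨cc⟩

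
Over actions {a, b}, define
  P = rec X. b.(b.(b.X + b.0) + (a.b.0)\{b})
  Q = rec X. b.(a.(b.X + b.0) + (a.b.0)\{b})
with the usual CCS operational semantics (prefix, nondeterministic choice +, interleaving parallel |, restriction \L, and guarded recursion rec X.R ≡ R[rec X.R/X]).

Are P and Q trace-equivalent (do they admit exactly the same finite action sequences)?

P's transition system — 5 states:
  p0 = rec X. b.(b.(b.X + b.0) + (a.b.0)\{b}) → --b--▸ p1
  p1 = b.(b.(rec X. b.(b.(b.X + b.0) + (a.b.0)\{b})) + b.0) + (a.b.0)\{b} → --a--▸ p2, --b--▸ p3
  p2 = (b.0)\{b} → deadlocked
  p3 = b.(rec X. b.(b.(b.X + b.0) + (a.b.0)\{b})) + b.0 → --b--▸ p0, --b--▸ p4
  p4 = 0 → deadlocked
Q's transition system — 5 states:
  q0 = rec X. b.(a.(b.X + b.0) + (a.b.0)\{b}) → --b--▸ q1
  q1 = a.(b.(rec X. b.(a.(b.X + b.0) + (a.b.0)\{b})) + b.0) + (a.b.0)\{b} → --a--▸ q2, --a--▸ q3
  q2 = (b.0)\{b} → deadlocked
  q3 = b.(rec X. b.(a.(b.X + b.0) + (a.b.0)\{b})) + b.0 → --b--▸ q0, --b--▸ q4
  q4 = 0 → deadlocked
Run σ = ⟨bb⟩ on P: start {p0}
  step 1 (b): {p1}
  step 2 (b): {p3}
  P completes σ.
Run σ = ⟨bb⟩ on Q: start {q0}
  step 1 (b): {q1}
  step 2 (b): no successor for Q

NO — witness ⟨bb⟩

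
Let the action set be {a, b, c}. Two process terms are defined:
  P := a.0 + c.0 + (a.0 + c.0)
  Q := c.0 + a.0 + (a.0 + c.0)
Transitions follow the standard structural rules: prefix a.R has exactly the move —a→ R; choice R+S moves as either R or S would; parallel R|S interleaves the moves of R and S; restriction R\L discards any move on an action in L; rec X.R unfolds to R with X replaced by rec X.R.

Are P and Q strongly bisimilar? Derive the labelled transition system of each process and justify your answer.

YES

P's transition system — 2 states:
  m0 = a.0 + c.0 + (a.0 + c.0) | --a--▸ m1, --c--▸ m1
  m1 = 0 | ·
Q's transition system — 2 states:
  n0 = c.0 + a.0 + (a.0 + c.0) | --a--▸ n1, --c--▸ n1
  n1 = 0 | ·
Bisimilarity quotient blocks:
  B0 = {m0, n0}
  B1 = {m1, n1}
m0 ∈ B0, n0 ∈ B0 → same block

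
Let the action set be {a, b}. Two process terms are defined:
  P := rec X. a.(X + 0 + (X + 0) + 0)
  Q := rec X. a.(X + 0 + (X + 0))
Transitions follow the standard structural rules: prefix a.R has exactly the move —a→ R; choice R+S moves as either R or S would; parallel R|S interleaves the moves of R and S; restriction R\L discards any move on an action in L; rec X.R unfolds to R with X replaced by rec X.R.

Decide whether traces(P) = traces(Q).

P's transition system — 2 states:
  s0 = rec X. a.(X + 0 + (X + 0) + 0) ⊢ -a-> s1
  s1 = (rec X. a.(X + 0 + (X + 0) + 0)) + 0 + ((rec X. a.(X + 0 + (X + 0) + 0)) + 0) + 0 ⊢ -a-> s1
Q's transition system — 2 states:
  t0 = rec X. a.(X + 0 + (X + 0)) ⊢ -a-> t1
  t1 = (rec X. a.(X + 0 + (X + 0))) + 0 + ((rec X. a.(X + 0 + (X + 0))) + 0) ⊢ -a-> t1
Bisimilarity quotient blocks:
  B0 = {s0, s1, t0, t1}
s0 ∈ B0, t0 ∈ B0 → same block
Bisimilar ⇒ trace-equivalent.

YES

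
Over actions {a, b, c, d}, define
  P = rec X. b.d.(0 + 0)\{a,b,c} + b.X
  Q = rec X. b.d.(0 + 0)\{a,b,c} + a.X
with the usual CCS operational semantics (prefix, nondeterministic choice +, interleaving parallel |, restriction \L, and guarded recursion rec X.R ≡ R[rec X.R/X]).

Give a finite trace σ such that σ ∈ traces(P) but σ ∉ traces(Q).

bb

Reachable graph of P (3 states):
  u0 = rec X. b.d.(0 + 0)\{a,b,c} + b.X has moves ··b··> u0, ··b··> u1
  u1 = d.(0 + 0)\{a,b,c} has moves ··d··> u2
  u2 = (0 + 0)\{a,b,c} has moves ·
Reachable graph of Q (3 states):
  v0 = rec X. b.d.(0 + 0)\{a,b,c} + a.X has moves ··a··> v0, ··b··> v1
  v1 = d.(0 + 0)\{a,b,c} has moves ··d··> v2
  v2 = (0 + 0)\{a,b,c} has moves ·
Executing bb from P (initial set {u0}):
  [1] b ⇒ {u0, u1}
  [2] b ⇒ {u0, u1}
  P completes σ.
Executing bb from Q (initial set {v0}):
  [1] b ⇒ {v1}
  [2] b ⇒ no successor for Q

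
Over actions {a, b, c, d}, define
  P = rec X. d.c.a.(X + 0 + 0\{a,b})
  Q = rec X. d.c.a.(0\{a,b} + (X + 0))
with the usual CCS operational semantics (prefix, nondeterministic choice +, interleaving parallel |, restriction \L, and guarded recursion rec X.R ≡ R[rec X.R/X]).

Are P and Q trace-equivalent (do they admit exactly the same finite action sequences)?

LTS(P): 4 reachable states
  m0 = rec X. d.c.a.(X + 0 + 0\{a,b}) ⊢ ··d··> m1
  m1 = c.a.((rec X. d.c.a.(X + 0 + 0\{a,b})) + 0 + 0\{a,b}) ⊢ ··c··> m2
  m2 = a.((rec X. d.c.a.(X + 0 + 0\{a,b})) + 0 + 0\{a,b}) ⊢ ··a··> m3
  m3 = (rec X. d.c.a.(X + 0 + 0\{a,b})) + 0 + 0\{a,b} ⊢ ··d··> m1
LTS(Q): 4 reachable states
  n0 = rec X. d.c.a.(0\{a,b} + (X + 0)) ⊢ ··d··> n1
  n1 = c.a.(0\{a,b} + ((rec X. d.c.a.(0\{a,b} + (X + 0))) + 0)) ⊢ ··c··> n2
  n2 = a.(0\{a,b} + ((rec X. d.c.a.(0\{a,b} + (X + 0))) + 0)) ⊢ ··a··> n3
  n3 = 0\{a,b} + ((rec X. d.c.a.(0\{a,b} + (X + 0))) + 0) ⊢ ··d··> n1
Coarsest stable partition (strong bisimilarity classes):
  B0 = {m0, m3, n0, n3}
  B1 = {m1, n1}
  B2 = {m2, n2}
m0 ∈ B0, n0 ∈ B0 → same block
Bisimilar ⇒ trace-equivalent.

traces(P) = traces(Q)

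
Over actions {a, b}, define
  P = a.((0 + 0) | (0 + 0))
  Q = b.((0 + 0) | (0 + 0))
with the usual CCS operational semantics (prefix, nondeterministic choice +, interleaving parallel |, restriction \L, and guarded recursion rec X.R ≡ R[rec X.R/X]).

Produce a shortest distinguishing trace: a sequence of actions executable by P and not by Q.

a

LTS(P): 2 reachable states
  p0 = a.((0 + 0) | (0 + 0)) ⊢ --a--▸ p1
  p1 = (0 + 0) | (0 + 0) ⊢ ∅
LTS(Q): 2 reachable states
  q0 = b.((0 + 0) | (0 + 0)) ⊢ --b--▸ q1
  q1 = (0 + 0) | (0 + 0) ⊢ ∅
Trace ⟨a⟩ through P, begin at {p0}:
  after a @ step 1: {p1}
  — P admits the full trace.
Trace ⟨a⟩ through Q, begin at {q0}:
  after a @ step 1: ∅ (Q stuck)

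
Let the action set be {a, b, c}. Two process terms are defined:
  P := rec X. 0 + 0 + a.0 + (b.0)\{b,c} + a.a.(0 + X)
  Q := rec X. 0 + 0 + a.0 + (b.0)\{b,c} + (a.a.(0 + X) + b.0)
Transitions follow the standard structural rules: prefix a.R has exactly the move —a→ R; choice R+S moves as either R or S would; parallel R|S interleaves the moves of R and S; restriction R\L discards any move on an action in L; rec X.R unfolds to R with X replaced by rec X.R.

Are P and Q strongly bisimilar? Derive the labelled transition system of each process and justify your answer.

LTS(P): 4 reachable states
  m0 = rec X. 0 + 0 + a.0 + (b.0)\{b,c} + a.a.(0 + X) has moves ··a··> m1, ··a··> m2
  m1 = 0 has moves ∅
  m2 = a.(0 + (rec X. 0 + 0 + a.0 + (b.0)\{b,c} + a.a.(0 + X))) has moves ··a··> m3
  m3 = 0 + (rec X. 0 + 0 + a.0 + (b.0)\{b,c} + a.a.(0 + X)) has moves ··a··> m1, ··a··> m2
LTS(Q): 4 reachable states
  n0 = rec X. 0 + 0 + a.0 + (b.0)\{b,c} + (a.a.(0 + X) + b.0) has moves ··a··> n1, ··a··> n2, ··b··> n1
  n1 = 0 has moves ∅
  n2 = a.(0 + (rec X. 0 + 0 + a.0 + (b.0)\{b,c} + (a.a.(0 + X) + b.0))) has moves ··a··> n3
  n3 = 0 + (rec X. 0 + 0 + a.0 + (b.0)\{b,c} + (a.a.(0 + X) + b.0)) has moves ··a··> n1, ··a··> n2, ··b··> n1
Bisimilarity quotient blocks:
  B0 = {m0, m3}
  B1 = {m1, n1}
  B2 = {m2}
  B3 = {n0, n3}
  B4 = {n2}
m0 ∈ B0, n0 ∈ B3 → different blocks

NO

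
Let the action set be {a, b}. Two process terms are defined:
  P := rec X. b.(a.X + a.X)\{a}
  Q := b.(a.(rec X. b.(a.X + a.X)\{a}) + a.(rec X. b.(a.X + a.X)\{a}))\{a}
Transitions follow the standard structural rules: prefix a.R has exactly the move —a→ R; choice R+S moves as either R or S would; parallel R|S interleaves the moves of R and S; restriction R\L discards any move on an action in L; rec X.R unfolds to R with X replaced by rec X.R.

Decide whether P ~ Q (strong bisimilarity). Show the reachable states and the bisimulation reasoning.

P's transition system — 2 states:
  p0 = rec X. b.(a.X + a.X)\{a} | —b→ p1
  p1 = (a.(rec X. b.(a.X + a.X)\{a}) + a.(rec X. b.(a.X + a.X)\{a}))\{a} | stopped
Q's transition system — 2 states:
  q0 = b.(a.(rec X. b.(a.X + a.X)\{a}) + a.(rec X. b.(a.X + a.X)\{a}))\{a} | —b→ q1
  q1 = (a.(rec X. b.(a.X + a.X)\{a}) + a.(rec X. b.(a.X + a.X)\{a}))\{a} | stopped
Partition-refinement fixed point:
  B0 = {p0, q0}
  B1 = {p1, q1}
p0 ∈ B0, q0 ∈ B0 → same block

P ~ Q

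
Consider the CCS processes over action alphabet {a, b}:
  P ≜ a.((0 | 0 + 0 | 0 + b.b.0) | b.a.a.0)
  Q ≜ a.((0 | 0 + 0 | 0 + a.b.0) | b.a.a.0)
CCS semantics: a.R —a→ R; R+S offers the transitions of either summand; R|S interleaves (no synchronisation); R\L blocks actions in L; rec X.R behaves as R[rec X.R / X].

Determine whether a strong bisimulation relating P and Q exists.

P's transition system — 13 states:
  m0 = a.((0 | 0 + 0 | 0 + b.b.0) | b.a.a.0) | —a→ m1
  m1 = (0 | 0 + 0 | 0 + b.b.0) | b.a.a.0 | —b→ m2, —b→ m3
  m2 = (0 | 0 + 0 | 0 + b.b.0) | a.a.0 | —a→ m4, —b→ m5
  m3 = b.0 | b.a.a.0 | —b→ m5, —b→ m6
  m4 = (0 | 0 + 0 | 0 + b.b.0) | a.0 | —a→ m7, —b→ m8
  m5 = b.0 | a.a.0 | —a→ m8, —b→ m9
  m6 = 0 | b.a.a.0 | —b→ m9
  m7 = (0 | 0 + 0 | 0 + b.b.0) | 0 | —b→ m10
  m8 = b.0 | a.0 | —a→ m10, —b→ m11
  m9 = 0 | a.a.0 | —a→ m11
  m10 = b.0 | 0 | —b→ m12
  m11 = 0 | a.0 | —a→ m12
  m12 = 0 | 0 | ∅
Q's transition system — 13 states:
  n0 = a.((0 | 0 + 0 | 0 + a.b.0) | b.a.a.0) | —a→ n1
  n1 = (0 | 0 + 0 | 0 + a.b.0) | b.a.a.0 | —a→ n2, —b→ n3
  n2 = b.0 | b.a.a.0 | —b→ n4, —b→ n5
  n3 = (0 | 0 + 0 | 0 + a.b.0) | a.a.0 | —a→ n5, —a→ n6
  n4 = 0 | b.a.a.0 | —b→ n7
  n5 = b.0 | a.a.0 | —a→ n8, —b→ n7
  n6 = (0 | 0 + 0 | 0 + a.b.0) | a.0 | —a→ n8, —a→ n9
  n7 = 0 | a.a.0 | —a→ n10
  n8 = b.0 | a.0 | —a→ n11, —b→ n10
  n9 = (0 | 0 + 0 | 0 + a.b.0) | 0 | —a→ n11
  n10 = 0 | a.0 | —a→ n12
  n11 = b.0 | 0 | —b→ n12
  n12 = 0 | 0 | ∅
Bisimilarity quotient blocks:
  B0 = {m0}
  B1 = {m1}
  B2 = {m2}
  B3 = {m5, n5}
  B4 = {m8, n8}
  B5 = {m11, n10}
  B6 = {m12, n12}
  B7 = {m10, n11}
  B8 = {m9, n7}
  B9 = {m4}
  B10 = {m7}
  B11 = {m3, n2}
  B12 = {m6, n4}
  B13 = {n0}
  B14 = {n1}
  B15 = {n3}
  B16 = {n6}
  B17 = {n9}
m0 ∈ B0, n0 ∈ B13 → different blocks

P ≁ Q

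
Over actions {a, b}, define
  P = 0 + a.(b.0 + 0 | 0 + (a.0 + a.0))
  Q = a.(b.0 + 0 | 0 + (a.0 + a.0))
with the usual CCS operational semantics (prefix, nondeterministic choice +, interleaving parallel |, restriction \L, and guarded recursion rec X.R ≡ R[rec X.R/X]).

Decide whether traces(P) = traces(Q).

P's transition system — 3 states:
  s0 = 0 + a.(b.0 + 0 | 0 + (a.0 + a.0)) has moves -a-> s1
  s1 = b.0 + 0 | 0 + (a.0 + a.0) has moves -a-> s2, -b-> s2
  s2 = 0 has moves ∅
Q's transition system — 3 states:
  t0 = a.(b.0 + 0 | 0 + (a.0 + a.0)) has moves -a-> t1
  t1 = b.0 + 0 | 0 + (a.0 + a.0) has moves -a-> t2, -b-> t2
  t2 = 0 has moves ∅
Partition-refinement fixed point:
  B0 = {s0, t0}
  B1 = {s1, t1}
  B2 = {s2, t2}
s0 ∈ B0, t0 ∈ B0 → same block
Bisimilar ⇒ trace-equivalent.

trace-equivalent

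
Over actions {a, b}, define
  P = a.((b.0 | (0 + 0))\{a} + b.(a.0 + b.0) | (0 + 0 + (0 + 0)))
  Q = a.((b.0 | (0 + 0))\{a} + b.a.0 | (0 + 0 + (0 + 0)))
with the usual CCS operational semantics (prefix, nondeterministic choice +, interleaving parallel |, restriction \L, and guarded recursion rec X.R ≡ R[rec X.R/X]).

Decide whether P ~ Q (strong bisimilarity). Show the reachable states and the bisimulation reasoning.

not bisimilar

Reachable graph of P (5 states):
  p0 = a.((b.0 | (0 + 0))\{a} + b.(a.0 + b.0) | (0 + 0 + (0 + 0))) → ··a··> p1
  p1 = (b.0 | (0 + 0))\{a} + b.(a.0 + b.0) | (0 + 0 + (0 + 0)) → ··b··> p2, ··b··> p3
  p2 = (0 | (0 + 0))\{a} → ∅
  p3 = (a.0 + b.0) | (0 + 0 + (0 + 0)) → ··a··> p4, ··b··> p4
  p4 = 0 | (0 + 0 + (0 + 0)) → ∅
Reachable graph of Q (5 states):
  q0 = a.((b.0 | (0 + 0))\{a} + b.a.0 | (0 + 0 + (0 + 0))) → ··a··> q1
  q1 = (b.0 | (0 + 0))\{a} + b.a.0 | (0 + 0 + (0 + 0)) → ··b··> q2, ··b··> q3
  q2 = (0 | (0 + 0))\{a} → ∅
  q3 = a.0 | (0 + 0 + (0 + 0)) → ··a··> q4
  q4 = 0 | (0 + 0 + (0 + 0)) → ∅
Coarsest stable partition (strong bisimilarity classes):
  B0 = {p0}
  B1 = {p1}
  B2 = {p3}
  B3 = {p2, p4, q2, q4}
  B4 = {q0}
  B5 = {q1}
  B6 = {q3}
p0 ∈ B0, q0 ∈ B4 → different blocks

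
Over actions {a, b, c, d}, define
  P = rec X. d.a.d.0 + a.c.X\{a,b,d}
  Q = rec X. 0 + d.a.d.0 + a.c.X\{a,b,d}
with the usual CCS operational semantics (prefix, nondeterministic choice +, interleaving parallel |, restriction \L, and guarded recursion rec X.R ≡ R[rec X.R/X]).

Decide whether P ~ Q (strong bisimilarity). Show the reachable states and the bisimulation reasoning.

YES

LTS(P): 6 reachable states
  m0 = rec X. d.a.d.0 + a.c.X\{a,b,d} :: -a-> m1, -d-> m2
  m1 = c.(rec X. d.a.d.0 + a.c.X\{a,b,d})\{a,b,d} :: -c-> m3
  m2 = a.d.0 :: -a-> m4
  m3 = (rec X. d.a.d.0 + a.c.X\{a,b,d})\{a,b,d} :: stopped
  m4 = d.0 :: -d-> m5
  m5 = 0 :: stopped
LTS(Q): 6 reachable states
  n0 = rec X. 0 + d.a.d.0 + a.c.X\{a,b,d} :: -a-> n1, -d-> n2
  n1 = c.(rec X. 0 + d.a.d.0 + a.c.X\{a,b,d})\{a,b,d} :: -c-> n3
  n2 = a.d.0 :: -a-> n4
  n3 = (rec X. 0 + d.a.d.0 + a.c.X\{a,b,d})\{a,b,d} :: stopped
  n4 = d.0 :: -d-> n5
  n5 = 0 :: stopped
Coarsest stable partition (strong bisimilarity classes):
  B0 = {m0, n0}
  B1 = {m2, n2}
  B2 = {m4, n4}
  B3 = {m3, m5, n3, n5}
  B4 = {m1, n1}
m0 ∈ B0, n0 ∈ B0 → same block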